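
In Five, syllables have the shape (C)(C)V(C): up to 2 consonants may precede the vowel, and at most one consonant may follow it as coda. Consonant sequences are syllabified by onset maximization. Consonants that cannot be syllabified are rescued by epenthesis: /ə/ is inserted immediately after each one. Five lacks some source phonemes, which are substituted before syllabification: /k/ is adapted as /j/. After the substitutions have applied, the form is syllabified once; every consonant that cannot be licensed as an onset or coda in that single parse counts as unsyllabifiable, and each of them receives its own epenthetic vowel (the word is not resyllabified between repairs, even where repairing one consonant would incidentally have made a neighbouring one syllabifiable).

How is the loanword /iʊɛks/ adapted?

Substitution: /k/ → /j/, giving /iʊɛjs/.
Under (C)(C)V(C), the unsyllabifiable consonants are /s/ (at most one coda consonant is licensed; onsets may contain at most 2 consonants).
Each unlicensed consonant becomes the onset of a new syllable: /s/ → /sə/.

iʊɛjsə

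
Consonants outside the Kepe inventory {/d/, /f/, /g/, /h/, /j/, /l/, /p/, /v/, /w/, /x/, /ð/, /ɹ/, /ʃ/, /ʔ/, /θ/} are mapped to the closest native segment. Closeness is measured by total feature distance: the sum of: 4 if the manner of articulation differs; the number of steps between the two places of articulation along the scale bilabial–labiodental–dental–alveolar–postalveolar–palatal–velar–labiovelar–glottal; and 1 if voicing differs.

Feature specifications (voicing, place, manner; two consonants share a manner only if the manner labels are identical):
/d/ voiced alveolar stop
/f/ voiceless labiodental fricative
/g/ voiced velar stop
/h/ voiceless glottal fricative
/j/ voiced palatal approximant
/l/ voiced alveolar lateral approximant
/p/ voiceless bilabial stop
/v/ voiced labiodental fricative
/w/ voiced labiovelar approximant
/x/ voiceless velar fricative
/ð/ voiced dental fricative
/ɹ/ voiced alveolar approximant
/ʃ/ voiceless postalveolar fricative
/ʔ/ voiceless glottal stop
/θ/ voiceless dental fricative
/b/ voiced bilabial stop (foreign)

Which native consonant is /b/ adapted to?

p

/p/ is closest: same manner (stop), place distance 0 (bilabial→bilabial), voicing differs (+1); total 1. Next closest is /d/ at distance 3.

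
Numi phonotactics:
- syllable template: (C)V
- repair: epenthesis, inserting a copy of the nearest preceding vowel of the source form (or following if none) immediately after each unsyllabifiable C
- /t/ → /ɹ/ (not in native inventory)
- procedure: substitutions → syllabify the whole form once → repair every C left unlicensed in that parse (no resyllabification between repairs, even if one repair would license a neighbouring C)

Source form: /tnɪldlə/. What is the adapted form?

Substitution: /t/ → /ɹ/, giving /ɹnɪldlə/.
The consonants /ɹ/, /l/, /d/ cannot be parsed into a legal (C)V syllable (no codas are permitted; onsets are limited to one consonant).
Each unlicensed consonant becomes the onset of a new syllable: /ɹ/ → /ɹɪ/, /l/ → /lɪ/, /d/ → /dɪ/.

ɹɪnɪlɪdɪlə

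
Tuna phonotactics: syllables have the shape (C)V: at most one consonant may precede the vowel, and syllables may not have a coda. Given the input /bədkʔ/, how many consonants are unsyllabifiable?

3

The consonants /d/, /k/, /ʔ/ cannot be parsed into a legal (C)V syllable (no codas are permitted; onsets are limited to one consonant).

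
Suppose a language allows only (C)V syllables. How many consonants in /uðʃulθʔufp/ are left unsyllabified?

5

Syllabifying with onset maximization leaves /ð/, /l/, /θ/, /f/, /p/ stranded (no codas are permitted; onsets are limited to one consonant).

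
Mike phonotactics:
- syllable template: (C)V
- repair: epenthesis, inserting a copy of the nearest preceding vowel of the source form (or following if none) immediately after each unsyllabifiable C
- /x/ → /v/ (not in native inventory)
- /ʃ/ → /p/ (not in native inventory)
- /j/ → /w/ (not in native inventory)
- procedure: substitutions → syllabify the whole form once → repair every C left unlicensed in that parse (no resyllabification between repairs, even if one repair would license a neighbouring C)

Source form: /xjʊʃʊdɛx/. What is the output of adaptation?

vʊwʊpʊdɛvɛ

Substitution: /x/ → /v/, /j/ → /w/, /ʃ/ → /p/, giving /vwʊpʊdɛv/.
Under (C)V, the unsyllabifiable consonants are /v/, /v/ (no codas are permitted; onsets are limited to one consonant).
Inserting the epenthetic vowel yields /v/ → /vʊ/, /v/ → /vɛ/.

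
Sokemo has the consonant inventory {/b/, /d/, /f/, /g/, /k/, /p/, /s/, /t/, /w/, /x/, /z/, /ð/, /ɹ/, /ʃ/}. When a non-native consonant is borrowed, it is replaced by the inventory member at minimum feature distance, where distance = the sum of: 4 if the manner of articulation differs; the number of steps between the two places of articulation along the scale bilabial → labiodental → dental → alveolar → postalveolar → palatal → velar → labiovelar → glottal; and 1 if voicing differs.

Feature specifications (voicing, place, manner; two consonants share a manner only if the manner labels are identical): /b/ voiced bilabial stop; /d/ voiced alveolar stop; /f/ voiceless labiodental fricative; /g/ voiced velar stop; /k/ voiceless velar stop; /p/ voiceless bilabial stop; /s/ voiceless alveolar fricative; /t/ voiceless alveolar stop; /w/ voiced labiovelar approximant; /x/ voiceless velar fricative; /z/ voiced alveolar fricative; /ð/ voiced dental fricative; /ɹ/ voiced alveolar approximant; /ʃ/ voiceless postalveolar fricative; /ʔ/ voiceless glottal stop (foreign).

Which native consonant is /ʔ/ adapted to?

/k/ is closest: same manner (stop), place distance 2 (glottal→velar), same voicing; total 2. Next closest is /g/ at distance 3.

k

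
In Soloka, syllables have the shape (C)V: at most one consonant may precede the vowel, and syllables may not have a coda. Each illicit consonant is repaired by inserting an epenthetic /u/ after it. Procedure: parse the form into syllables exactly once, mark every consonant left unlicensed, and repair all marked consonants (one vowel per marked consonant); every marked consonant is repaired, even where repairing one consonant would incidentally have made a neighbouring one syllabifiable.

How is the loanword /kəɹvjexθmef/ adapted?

The consonants /ɹ/, /v/, /x/, /θ/, /f/ cannot be parsed into a legal (C)V syllable (no codas are permitted; onsets are limited to one consonant).
Each unlicensed consonant becomes the onset of a new syllable: /ɹ/ → /ɹu/, /v/ → /vu/, /x/ → /xu/, /θ/ → /θu/, /f/ → /fu/.

kəɹuvujexuθumefu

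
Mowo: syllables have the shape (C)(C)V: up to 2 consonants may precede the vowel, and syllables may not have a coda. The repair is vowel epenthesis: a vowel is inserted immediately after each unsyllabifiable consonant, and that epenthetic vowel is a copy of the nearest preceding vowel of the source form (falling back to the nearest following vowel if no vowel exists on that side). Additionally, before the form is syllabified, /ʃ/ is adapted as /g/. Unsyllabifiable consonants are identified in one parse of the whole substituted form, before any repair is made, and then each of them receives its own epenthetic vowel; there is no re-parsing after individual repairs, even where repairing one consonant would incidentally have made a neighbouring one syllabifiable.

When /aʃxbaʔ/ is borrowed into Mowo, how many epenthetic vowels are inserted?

After substitution the input is /agxbaʔ/.
The unsyllabifiable consonants are /g/, /ʔ/; each receives one epenthetic vowel.

2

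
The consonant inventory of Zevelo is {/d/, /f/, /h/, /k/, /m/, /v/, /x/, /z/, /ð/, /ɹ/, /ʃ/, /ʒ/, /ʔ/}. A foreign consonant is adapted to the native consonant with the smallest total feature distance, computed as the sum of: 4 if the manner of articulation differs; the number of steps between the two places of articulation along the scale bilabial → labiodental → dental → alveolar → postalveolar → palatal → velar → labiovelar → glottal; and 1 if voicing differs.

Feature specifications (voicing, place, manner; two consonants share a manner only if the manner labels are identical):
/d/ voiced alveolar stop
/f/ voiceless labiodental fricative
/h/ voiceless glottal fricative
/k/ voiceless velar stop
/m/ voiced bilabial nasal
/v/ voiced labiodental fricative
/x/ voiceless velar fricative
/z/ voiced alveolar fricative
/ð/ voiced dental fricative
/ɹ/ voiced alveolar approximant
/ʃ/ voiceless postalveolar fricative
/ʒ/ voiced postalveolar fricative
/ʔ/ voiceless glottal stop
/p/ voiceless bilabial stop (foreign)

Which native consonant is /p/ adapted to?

d

/d/ is closest: same manner (stop), place distance 3 (bilabial→alveolar), voicing differs (+1); total 4. Next closest is /f/ at distance 5.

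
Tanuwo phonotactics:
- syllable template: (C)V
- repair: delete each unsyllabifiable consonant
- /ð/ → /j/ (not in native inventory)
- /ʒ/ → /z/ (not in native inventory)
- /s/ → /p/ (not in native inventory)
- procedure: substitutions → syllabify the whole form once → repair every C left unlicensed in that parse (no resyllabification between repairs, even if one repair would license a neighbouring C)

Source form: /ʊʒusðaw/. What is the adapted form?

ʊzuja

Substitution: /ʒ/ → /z/, /s/ → /p/, /ð/ → /j/, giving /ʊzupjaw/.
The consonants /p/, /w/ cannot be parsed into a legal (C)V syllable (no codas are permitted; onsets are limited to one consonant).
Each unlicensed consonant is deleted: /p/, /w/.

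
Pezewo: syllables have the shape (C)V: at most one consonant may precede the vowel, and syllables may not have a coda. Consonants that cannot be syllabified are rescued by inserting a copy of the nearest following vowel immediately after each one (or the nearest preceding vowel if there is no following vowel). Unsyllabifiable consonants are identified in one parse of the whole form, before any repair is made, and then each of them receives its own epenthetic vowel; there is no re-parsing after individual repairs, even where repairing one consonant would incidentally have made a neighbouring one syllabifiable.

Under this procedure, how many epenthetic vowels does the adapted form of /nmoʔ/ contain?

2

The unsyllabifiable consonants are /n/, /ʔ/; each receives one epenthetic vowel.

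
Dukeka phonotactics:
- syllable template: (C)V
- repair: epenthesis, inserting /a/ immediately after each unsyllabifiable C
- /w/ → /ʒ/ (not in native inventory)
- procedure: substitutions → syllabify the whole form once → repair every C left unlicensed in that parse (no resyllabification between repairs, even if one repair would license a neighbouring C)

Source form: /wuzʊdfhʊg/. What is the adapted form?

ʒuzʊdafahʊga

Substitution: /w/ → /ʒ/, giving /ʒuzʊdfhʊg/.
Under (C)V, the unsyllabifiable consonants are /d/, /f/, /g/ (no codas are permitted; onsets are limited to one consonant).
Epenthesis after each stranded consonant: /d/ → /da/, /f/ → /fa/, /g/ → /ga/.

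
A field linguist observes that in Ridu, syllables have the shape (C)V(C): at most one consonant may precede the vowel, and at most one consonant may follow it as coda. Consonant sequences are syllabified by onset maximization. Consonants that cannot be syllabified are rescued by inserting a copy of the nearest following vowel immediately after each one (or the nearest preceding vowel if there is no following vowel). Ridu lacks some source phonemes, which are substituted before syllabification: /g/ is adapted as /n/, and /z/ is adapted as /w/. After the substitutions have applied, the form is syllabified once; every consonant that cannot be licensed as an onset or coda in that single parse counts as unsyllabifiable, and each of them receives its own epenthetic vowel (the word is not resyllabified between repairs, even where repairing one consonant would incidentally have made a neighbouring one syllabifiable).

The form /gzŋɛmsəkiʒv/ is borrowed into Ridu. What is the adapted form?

nɛwɛŋɛmsəkiʒvi

Substitution: /g/ → /n/, /z/ → /w/, giving /nwŋɛmsəkiʒv/.
Under (C)V(C), the unsyllabifiable consonants are /n/, /w/, /v/ (at most one coda consonant is licensed; onsets are limited to one consonant).
Epenthesis after each stranded consonant: /n/ → /nɛ/, /w/ → /wɛ/, /v/ → /vi/.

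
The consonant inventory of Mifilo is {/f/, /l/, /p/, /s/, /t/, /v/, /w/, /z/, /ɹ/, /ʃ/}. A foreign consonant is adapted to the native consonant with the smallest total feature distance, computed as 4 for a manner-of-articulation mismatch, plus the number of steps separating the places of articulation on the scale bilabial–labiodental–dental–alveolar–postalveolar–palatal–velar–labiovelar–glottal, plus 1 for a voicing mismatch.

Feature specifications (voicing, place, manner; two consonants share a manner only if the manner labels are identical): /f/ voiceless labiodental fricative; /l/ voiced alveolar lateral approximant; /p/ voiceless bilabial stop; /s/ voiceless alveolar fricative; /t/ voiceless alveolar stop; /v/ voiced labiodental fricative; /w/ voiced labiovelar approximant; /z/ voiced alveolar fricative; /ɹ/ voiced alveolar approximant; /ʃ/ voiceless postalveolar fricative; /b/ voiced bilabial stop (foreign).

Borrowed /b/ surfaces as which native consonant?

p

/p/ is closest: same manner (stop), place distance 0 (bilabial→bilabial), voicing differs (+1); total 1. Next closest is /t/ at distance 4.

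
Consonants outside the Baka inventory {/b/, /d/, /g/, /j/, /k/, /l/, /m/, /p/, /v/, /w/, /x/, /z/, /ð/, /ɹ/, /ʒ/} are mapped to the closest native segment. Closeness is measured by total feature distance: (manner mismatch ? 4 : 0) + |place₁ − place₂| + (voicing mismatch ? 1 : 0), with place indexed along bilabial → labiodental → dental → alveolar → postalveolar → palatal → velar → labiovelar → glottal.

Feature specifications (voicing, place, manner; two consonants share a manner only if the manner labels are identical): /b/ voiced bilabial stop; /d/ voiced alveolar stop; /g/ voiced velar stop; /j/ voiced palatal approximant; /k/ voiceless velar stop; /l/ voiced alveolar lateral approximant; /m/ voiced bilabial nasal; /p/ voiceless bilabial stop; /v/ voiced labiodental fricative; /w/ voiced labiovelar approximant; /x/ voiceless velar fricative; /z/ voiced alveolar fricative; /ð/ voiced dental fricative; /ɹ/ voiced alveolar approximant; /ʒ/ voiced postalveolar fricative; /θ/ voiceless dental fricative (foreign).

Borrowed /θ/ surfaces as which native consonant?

/ð/ is closest: same manner (fricative), place distance 0 (dental→dental), voicing differs (+1); total 1. Next closest is /v/ at distance 2.

ð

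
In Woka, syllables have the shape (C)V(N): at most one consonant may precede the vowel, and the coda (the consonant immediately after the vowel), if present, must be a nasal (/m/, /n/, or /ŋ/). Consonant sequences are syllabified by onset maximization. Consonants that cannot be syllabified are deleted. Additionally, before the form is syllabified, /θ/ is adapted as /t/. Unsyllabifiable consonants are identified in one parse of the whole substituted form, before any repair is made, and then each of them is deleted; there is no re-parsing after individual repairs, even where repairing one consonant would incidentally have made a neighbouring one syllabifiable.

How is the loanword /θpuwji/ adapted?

puji

Substitution: /θ/ → /t/, giving /tpuwji/.
The consonants /t/, /w/ cannot be parsed into a legal (C)V(N) syllable (only a nasal (/m/, /n/, or /ŋ/) is licensed in coda position; onsets are limited to one consonant).
Each unlicensed consonant is deleted: /t/, /w/.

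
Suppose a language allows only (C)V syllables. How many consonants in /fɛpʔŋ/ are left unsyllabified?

3

Syllabifying with onset maximization leaves /p/, /ʔ/, /ŋ/ stranded (no codas are permitted; onsets are limited to one consonant).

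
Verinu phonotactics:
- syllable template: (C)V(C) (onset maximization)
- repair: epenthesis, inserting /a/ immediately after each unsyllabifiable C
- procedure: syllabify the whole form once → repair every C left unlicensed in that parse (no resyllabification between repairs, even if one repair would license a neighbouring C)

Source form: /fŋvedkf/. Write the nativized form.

Under (C)V(C), the unsyllabifiable consonants are /f/, /ŋ/, /k/, /f/ (at most one coda consonant is licensed; onsets are limited to one consonant).
Epenthesis after each stranded consonant: /f/ → /fa/, /ŋ/ → /ŋa/, /k/ → /ka/, /f/ → /fa/.

faŋavedkafa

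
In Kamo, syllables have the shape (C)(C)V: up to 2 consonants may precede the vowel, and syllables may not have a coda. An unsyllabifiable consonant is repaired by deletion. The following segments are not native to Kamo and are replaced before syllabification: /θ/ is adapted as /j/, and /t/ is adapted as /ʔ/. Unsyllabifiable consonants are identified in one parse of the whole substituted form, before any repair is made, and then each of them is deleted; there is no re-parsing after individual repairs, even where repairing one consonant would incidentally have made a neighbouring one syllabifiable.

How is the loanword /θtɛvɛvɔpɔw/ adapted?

jʔɛvɛvɔpɔ

Substitution: /θ/ → /j/, /t/ → /ʔ/, giving /jʔɛvɛvɔpɔw/.
Syllabifying with onset maximization leaves /w/ stranded (no codas are permitted; onsets may contain at most 2 consonants).
Each unlicensed consonant is deleted: /w/.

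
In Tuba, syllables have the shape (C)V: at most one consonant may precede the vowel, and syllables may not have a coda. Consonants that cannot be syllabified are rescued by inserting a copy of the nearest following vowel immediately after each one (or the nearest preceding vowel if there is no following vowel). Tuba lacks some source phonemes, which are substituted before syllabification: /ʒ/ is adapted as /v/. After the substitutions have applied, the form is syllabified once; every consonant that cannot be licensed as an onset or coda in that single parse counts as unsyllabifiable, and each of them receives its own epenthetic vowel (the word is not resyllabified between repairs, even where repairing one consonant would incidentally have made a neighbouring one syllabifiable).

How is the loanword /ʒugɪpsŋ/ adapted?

Substitution: /ʒ/ → /v/, giving /vugɪpsŋ/.
Syllabifying with onset maximization leaves /p/, /s/, /ŋ/ stranded (no codas are permitted; onsets are limited to one consonant).
Epenthesis after each stranded consonant: /p/ → /pɪ/, /s/ → /sɪ/, /ŋ/ → /ŋɪ/.

vugɪpɪsɪŋɪ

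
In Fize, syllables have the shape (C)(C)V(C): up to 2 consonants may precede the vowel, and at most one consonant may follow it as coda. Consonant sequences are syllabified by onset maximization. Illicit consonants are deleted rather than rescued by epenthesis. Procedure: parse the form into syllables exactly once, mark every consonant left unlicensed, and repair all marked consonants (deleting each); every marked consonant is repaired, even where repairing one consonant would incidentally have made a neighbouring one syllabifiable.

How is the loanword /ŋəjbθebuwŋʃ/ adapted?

ŋəjbθebuw

Under (C)(C)V(C), the unsyllabifiable consonants are /ŋ/, /ʃ/ (at most one coda consonant is licensed; onsets may contain at most 2 consonants).
Deleting the stranded consonants removes /ŋ/, /ʃ/.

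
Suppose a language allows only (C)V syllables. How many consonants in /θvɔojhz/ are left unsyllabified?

4

The consonants /θ/, /j/, /h/, /z/ cannot be parsed into a legal (C)V syllable (no codas are permitted; onsets are limited to one consonant).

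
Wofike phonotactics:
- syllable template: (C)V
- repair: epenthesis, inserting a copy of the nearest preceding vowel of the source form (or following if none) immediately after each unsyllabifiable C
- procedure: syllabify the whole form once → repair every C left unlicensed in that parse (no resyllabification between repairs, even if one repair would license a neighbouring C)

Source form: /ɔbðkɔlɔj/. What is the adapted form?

Under (C)V, the unsyllabifiable consonants are /b/, /ð/, /j/ (no codas are permitted; onsets are limited to one consonant).
Inserting the epenthetic vowel yields /b/ → /bɔ/, /ð/ → /ðɔ/, /j/ → /jɔ/.

ɔbɔðɔkɔlɔjɔ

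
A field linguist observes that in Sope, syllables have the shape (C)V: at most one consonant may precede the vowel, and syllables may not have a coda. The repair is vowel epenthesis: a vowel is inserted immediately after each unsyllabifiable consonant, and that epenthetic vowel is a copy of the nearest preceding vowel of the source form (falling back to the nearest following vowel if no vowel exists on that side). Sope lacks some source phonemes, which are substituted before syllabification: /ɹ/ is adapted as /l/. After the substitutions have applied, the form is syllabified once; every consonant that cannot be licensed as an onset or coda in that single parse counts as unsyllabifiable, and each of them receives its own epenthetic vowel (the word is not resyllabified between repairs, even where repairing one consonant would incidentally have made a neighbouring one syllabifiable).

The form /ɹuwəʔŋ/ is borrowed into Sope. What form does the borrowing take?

Substitution: /ɹ/ → /l/, giving /luwəʔŋ/.
Under (C)V, the unsyllabifiable consonants are /ʔ/, /ŋ/ (no codas are permitted; onsets are limited to one consonant).
Each unlicensed consonant becomes the onset of a new syllable: /ʔ/ → /ʔə/, /ŋ/ → /ŋə/.

luwəʔəŋə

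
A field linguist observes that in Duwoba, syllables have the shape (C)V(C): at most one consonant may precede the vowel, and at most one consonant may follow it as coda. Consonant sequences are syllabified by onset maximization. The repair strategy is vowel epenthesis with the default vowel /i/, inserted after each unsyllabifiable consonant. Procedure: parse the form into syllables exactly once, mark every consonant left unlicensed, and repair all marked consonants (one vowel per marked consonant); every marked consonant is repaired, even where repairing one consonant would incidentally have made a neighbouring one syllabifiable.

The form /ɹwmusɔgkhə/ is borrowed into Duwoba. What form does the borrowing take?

The consonants /ɹ/, /w/, /k/ cannot be parsed into a legal (C)V(C) syllable (at most one coda consonant is licensed; onsets are limited to one consonant).
Each unlicensed consonant becomes the onset of a new syllable: /ɹ/ → /ɹi/, /w/ → /wi/, /k/ → /ki/.

ɹiwimusɔgkihə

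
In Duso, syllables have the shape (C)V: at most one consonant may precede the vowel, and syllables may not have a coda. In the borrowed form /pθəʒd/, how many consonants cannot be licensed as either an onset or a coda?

Under (C)V, the unsyllabifiable consonants are /p/, /ʒ/, /d/ (no codas are permitted; onsets are limited to one consonant).

3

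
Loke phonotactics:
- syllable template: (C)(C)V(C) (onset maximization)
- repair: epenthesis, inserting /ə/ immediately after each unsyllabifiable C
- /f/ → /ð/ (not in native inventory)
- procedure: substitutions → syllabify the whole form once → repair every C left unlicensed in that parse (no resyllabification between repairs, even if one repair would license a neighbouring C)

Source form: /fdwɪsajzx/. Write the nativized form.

Substitution: /f/ → /ð/, giving /ðdwɪsajzx/.
The consonants /ð/, /z/, /x/ cannot be parsed into a legal (C)(C)V(C) syllable (at most one coda consonant is licensed; onsets may contain at most 2 consonants).
Each unlicensed consonant becomes the onset of a new syllable: /ð/ → /ðə/, /z/ → /zə/, /x/ → /xə/.

ðədwɪsajzəxə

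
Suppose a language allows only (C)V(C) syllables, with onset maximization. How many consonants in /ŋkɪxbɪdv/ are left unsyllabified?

2

The consonants /ŋ/, /v/ cannot be parsed into a legal (C)V(C) syllable (at most one coda consonant is licensed; onsets are limited to one consonant).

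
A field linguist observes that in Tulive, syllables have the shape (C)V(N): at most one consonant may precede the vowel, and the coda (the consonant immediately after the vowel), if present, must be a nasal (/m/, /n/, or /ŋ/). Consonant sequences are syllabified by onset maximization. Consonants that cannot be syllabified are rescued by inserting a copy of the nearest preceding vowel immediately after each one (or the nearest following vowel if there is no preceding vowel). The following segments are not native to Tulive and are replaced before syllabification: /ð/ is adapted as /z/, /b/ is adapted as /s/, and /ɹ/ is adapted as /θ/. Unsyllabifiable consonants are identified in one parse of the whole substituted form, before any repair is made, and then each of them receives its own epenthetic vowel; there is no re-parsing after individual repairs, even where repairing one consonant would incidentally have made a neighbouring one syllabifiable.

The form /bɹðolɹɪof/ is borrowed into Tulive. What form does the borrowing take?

Substitution: /b/ → /s/, /ɹ/ → /θ/, /ð/ → /z/, giving /sθzolθɪof/.
Syllabifying with onset maximization leaves /s/, /θ/, /l/, /f/ stranded (only a nasal (/m/, /n/, or /ŋ/) is licensed in coda position; onsets are limited to one consonant).
Epenthesis after each stranded consonant: /s/ → /so/, /θ/ → /θo/, /l/ → /lo/, /f/ → /fo/.

soθozoloθɪofo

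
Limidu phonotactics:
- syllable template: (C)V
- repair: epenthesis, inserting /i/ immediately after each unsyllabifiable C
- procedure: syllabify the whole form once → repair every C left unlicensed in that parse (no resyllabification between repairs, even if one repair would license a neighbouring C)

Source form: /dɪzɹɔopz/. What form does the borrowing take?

dɪziɹɔopizi

Under (C)V, the unsyllabifiable consonants are /z/, /p/, /z/ (no codas are permitted; onsets are limited to one consonant).
Inserting the epenthetic vowel yields /z/ → /zi/, /p/ → /pi/, /z/ → /zi/.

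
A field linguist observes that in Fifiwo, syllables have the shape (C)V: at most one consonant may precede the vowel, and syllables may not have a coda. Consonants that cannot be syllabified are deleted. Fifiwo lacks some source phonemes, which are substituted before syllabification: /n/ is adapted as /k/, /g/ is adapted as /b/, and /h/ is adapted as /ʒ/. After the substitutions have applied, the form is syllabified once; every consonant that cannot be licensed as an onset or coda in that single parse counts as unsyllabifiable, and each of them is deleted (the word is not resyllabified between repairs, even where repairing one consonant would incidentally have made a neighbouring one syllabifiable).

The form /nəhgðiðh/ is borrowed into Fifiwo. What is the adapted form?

kəði

Substitution: /n/ → /k/, /h/ → /ʒ/, /g/ → /b/, giving /kəʒbðiðʒ/.
Syllabifying with onset maximization leaves /ʒ/, /b/, /ð/, /ʒ/ stranded (no codas are permitted; onsets are limited to one consonant).
Each unlicensed consonant is deleted: /ʒ/, /b/, /ð/, /ʒ/.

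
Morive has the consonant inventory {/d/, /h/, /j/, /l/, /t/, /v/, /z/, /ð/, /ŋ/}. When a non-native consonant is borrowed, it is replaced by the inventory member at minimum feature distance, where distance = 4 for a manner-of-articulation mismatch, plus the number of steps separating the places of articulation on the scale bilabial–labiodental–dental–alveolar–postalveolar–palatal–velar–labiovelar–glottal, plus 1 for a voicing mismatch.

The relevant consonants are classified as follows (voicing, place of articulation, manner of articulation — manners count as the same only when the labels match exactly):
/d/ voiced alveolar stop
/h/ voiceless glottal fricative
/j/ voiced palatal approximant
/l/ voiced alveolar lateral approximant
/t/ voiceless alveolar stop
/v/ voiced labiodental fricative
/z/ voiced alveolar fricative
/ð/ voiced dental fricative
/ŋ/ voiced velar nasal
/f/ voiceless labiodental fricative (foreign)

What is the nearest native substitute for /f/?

/v/ is closest: same manner (fricative), place distance 0 (labiodental→labiodental), voicing differs (+1); total 1. Next closest is /ð/ at distance 2.

v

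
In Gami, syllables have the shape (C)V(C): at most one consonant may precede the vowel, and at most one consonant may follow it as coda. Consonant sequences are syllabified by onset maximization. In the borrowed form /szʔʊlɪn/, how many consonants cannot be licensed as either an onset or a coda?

2

The consonants /s/, /z/ cannot be parsed into a legal (C)V(C) syllable (at most one coda consonant is licensed; onsets are limited to one consonant).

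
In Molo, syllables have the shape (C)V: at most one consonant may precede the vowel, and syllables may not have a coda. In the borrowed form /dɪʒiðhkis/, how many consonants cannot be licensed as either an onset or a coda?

3

Under (C)V, the unsyllabifiable consonants are /ð/, /h/, /s/ (no codas are permitted; onsets are limited to one consonant).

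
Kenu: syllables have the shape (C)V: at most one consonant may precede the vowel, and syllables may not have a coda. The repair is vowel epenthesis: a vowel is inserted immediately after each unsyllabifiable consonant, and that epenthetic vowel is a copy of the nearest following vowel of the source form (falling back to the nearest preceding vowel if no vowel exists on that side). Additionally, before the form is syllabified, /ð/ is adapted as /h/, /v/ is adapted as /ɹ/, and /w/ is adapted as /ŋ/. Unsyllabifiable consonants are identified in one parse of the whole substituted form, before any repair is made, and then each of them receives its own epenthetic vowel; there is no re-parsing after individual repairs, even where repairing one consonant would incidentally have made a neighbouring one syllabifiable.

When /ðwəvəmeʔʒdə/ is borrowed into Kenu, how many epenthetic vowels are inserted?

3

After substitution the input is /hŋəɹəmeʔʒdə/.
The unsyllabifiable consonants are /h/, /ʔ/, /ʒ/; each receives one epenthetic vowel.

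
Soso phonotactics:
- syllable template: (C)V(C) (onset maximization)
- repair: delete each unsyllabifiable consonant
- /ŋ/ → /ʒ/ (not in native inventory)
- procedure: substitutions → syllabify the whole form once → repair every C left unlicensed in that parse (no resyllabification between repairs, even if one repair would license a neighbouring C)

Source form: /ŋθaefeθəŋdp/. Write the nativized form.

θaefeθəʒ

Substitution: /ŋ/ → /ʒ/, giving /ʒθaefeθəʒdp/.
The consonants /ʒ/, /d/, /p/ cannot be parsed into a legal (C)V(C) syllable (at most one coda consonant is licensed; onsets are limited to one consonant).
Deleting the stranded consonants removes /ʒ/, /d/, /p/.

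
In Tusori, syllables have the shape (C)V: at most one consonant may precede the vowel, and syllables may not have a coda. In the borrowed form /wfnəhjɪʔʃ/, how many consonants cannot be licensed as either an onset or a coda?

5

The consonants /w/, /f/, /h/, /ʔ/, /ʃ/ cannot be parsed into a legal (C)V syllable (no codas are permitted; onsets are limited to one consonant).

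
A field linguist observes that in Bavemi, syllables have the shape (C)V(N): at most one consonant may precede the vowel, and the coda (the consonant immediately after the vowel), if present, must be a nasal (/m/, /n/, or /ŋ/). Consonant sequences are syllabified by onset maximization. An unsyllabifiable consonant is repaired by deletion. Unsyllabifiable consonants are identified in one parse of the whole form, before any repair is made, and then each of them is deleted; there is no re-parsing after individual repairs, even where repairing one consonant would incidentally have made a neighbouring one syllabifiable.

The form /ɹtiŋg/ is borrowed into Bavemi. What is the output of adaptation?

Syllabifying with onset maximization leaves /ɹ/, /g/ stranded (only a nasal (/m/, /n/, or /ŋ/) is licensed in coda position; onsets are limited to one consonant).
Deletion applies to /ɹ/, /g/.

tiŋ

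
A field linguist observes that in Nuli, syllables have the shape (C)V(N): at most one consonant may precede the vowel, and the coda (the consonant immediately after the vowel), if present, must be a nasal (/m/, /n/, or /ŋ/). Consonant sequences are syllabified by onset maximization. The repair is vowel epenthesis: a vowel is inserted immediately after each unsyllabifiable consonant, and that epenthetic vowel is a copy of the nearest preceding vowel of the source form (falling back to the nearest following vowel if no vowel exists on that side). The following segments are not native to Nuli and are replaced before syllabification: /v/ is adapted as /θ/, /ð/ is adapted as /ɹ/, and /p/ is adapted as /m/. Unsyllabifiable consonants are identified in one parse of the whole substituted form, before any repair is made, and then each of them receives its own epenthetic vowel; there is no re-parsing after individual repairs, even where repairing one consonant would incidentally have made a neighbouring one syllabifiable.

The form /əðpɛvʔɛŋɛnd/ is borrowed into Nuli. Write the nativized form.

əɹəmɛθɛʔɛŋɛndɛ

Substitution: /ð/ → /ɹ/, /p/ → /m/, /v/ → /θ/, giving /əɹmɛθʔɛŋɛnd/.
Under (C)V(N), the unsyllabifiable consonants are /ɹ/, /θ/, /d/ (only a nasal (/m/, /n/, or /ŋ/) is licensed in coda position; onsets are limited to one consonant).
Epenthesis after each stranded consonant: /ɹ/ → /ɹə/, /θ/ → /θɛ/, /d/ → /dɛ/.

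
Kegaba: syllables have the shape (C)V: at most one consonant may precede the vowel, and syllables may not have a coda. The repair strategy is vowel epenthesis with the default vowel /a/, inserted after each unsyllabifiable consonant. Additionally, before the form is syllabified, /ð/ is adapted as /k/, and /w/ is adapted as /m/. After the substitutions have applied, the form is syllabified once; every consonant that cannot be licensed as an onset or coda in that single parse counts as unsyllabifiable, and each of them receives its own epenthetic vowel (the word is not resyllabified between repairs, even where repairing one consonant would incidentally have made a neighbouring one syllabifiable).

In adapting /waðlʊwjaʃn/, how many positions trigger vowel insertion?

After substitution the input is /maklʊmjaʃn/.
The unsyllabifiable consonants are /k/, /m/, /ʃ/, /n/; each receives one epenthetic vowel.

4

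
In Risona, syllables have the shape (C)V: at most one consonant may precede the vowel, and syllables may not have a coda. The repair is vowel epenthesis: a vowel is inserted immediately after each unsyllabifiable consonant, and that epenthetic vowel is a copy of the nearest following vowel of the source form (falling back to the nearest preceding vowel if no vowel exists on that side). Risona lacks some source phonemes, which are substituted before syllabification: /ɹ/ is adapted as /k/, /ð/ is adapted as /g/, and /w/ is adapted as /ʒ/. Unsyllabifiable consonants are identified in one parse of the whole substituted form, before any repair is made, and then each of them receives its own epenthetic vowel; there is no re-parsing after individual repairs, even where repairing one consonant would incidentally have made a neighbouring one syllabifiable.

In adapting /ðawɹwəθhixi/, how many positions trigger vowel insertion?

3

After substitution the input is /gaʒkʒəθhixi/.
The unsyllabifiable consonants are /ʒ/, /k/, /θ/; each receives one epenthetic vowel.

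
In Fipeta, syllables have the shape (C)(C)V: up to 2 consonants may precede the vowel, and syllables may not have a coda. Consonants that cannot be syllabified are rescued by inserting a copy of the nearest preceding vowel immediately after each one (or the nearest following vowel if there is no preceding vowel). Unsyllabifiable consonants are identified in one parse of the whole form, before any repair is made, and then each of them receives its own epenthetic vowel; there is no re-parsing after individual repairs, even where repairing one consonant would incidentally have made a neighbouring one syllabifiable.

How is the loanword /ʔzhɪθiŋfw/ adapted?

ʔɪzhɪθiŋifiwi

The consonants /ʔ/, /ŋ/, /f/, /w/ cannot be parsed into a legal (C)(C)V syllable (no codas are permitted; onsets may contain at most 2 consonants).
Epenthesis after each stranded consonant: /ʔ/ → /ʔɪ/, /ŋ/ → /ŋi/, /f/ → /fi/, /w/ → /wi/.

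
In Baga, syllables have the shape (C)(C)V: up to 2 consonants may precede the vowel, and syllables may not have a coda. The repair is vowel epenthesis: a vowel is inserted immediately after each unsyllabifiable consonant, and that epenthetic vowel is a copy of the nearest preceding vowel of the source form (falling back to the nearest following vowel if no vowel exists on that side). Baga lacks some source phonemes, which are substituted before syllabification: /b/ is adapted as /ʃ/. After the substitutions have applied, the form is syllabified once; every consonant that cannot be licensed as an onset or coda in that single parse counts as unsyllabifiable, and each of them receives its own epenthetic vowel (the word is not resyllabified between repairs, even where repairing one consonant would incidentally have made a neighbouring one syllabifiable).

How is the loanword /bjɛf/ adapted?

Substitution: /b/ → /ʃ/, giving /ʃjɛf/.
Under (C)(C)V, the unsyllabifiable consonants are /f/ (no codas are permitted; onsets may contain at most 2 consonants).
Each unlicensed consonant becomes the onset of a new syllable: /f/ → /fɛ/.

ʃjɛfɛ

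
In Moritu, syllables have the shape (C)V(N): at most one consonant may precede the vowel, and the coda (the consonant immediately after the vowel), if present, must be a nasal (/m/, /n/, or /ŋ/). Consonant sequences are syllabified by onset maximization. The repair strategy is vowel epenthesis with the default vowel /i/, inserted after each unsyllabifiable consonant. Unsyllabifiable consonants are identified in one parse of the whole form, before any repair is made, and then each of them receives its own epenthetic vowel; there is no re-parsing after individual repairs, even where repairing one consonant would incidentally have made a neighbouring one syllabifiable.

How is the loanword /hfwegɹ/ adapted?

Under (C)V(N), the unsyllabifiable consonants are /h/, /f/, /g/, /ɹ/ (only a nasal (/m/, /n/, or /ŋ/) is licensed in coda position; onsets are limited to one consonant).
Inserting the epenthetic vowel yields /h/ → /hi/, /f/ → /fi/, /g/ → /gi/, /ɹ/ → /ɹi/.

hifiwegiɹi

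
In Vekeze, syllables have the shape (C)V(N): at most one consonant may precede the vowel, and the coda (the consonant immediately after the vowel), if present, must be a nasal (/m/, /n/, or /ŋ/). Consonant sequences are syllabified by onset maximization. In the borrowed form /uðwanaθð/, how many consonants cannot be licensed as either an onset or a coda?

The consonants /ð/, /θ/, /ð/ cannot be parsed into a legal (C)V(N) syllable (only a nasal (/m/, /n/, or /ŋ/) is licensed in coda position; onsets are limited to one consonant).

3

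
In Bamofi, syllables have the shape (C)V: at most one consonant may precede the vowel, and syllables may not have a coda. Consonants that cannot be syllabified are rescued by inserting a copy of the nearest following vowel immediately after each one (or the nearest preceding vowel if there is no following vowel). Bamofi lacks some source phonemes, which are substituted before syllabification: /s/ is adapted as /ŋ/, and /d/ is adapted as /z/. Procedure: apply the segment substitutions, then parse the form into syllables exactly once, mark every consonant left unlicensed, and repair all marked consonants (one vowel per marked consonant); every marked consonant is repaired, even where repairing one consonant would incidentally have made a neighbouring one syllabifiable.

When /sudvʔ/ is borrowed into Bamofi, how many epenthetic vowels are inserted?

3

After substitution the input is /ŋuzvʔ/.
The unsyllabifiable consonants are /z/, /v/, /ʔ/; each receives one epenthetic vowel.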